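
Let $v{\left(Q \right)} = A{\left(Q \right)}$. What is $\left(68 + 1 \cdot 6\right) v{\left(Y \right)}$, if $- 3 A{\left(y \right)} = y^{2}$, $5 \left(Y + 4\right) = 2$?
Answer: $- \frac{7992}{25} \approx -319.68$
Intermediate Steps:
$Y = - \frac{18}{5}$ ($Y = -4 + \frac{1}{5} \cdot 2 = -4 + \frac{2}{5} = - \frac{18}{5} \approx -3.6$)
$A{\left(y \right)} = - \frac{y^{2}}{3}$
$v{\left(Q \right)} = - \frac{Q^{2}}{3}$
$\left(68 + 1 \cdot 6\right) v{\left(Y \right)} = \left(68 + 1 \cdot 6\right) \left(- \frac{\left(- \frac{18}{5}\right)^{2}}{3}\right) = \left(68 + 6\right) \left(\left(- \frac{1}{3}\right) \frac{324}{25}\right) = 74 \left(- \frac{108}{25}\right) = - \frac{7992}{25}$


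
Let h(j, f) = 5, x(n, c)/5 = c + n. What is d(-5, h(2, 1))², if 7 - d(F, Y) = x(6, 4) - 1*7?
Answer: 1296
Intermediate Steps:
x(n, c) = 5*c + 5*n (x(n, c) = 5*(c + n) = 5*c + 5*n)
d(F, Y) = -36 (d(F, Y) = 7 - ((5*4 + 5*6) - 1*7) = 7 - ((20 + 30) - 7) = 7 - (50 - 7) = 7 - 1*43 = 7 - 43 = -36)
d(-5, h(2, 1))² = (-36)² = 1296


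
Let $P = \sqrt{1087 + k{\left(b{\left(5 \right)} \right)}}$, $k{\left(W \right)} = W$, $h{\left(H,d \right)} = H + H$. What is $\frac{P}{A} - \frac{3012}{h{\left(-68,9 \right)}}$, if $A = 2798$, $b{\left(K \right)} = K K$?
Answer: $\frac{753}{34} + \frac{\sqrt{278}}{1399} \approx 22.159$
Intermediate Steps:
$b{\left(K \right)} = K^{2}$
$h{\left(H,d \right)} = 2 H$
$P = 2 \sqrt{278}$ ($P = \sqrt{1087 + 5^{2}} = \sqrt{1087 + 25} = \sqrt{1112} = 2 \sqrt{278} \approx 33.347$)
$\frac{P}{A} - \frac{3012}{h{\left(-68,9 \right)}} = \frac{2 \sqrt{278}}{2798} - \frac{3012}{2 \left(-68\right)} = 2 \sqrt{278} \cdot \frac{1}{2798} - \frac{3012}{-136} = \frac{\sqrt{278}}{1399} - - \frac{753}{34} = \frac{\sqrt{278}}{1399} + \frac{753}{34} = \frac{753}{34} + \frac{\sqrt{278}}{1399}$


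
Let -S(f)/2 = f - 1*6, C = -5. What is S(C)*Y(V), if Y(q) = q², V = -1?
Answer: 22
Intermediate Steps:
S(f) = 12 - 2*f (S(f) = -2*(f - 1*6) = -2*(f - 6) = -2*(-6 + f) = 12 - 2*f)
S(C)*Y(V) = (12 - 2*(-5))*(-1)² = (12 + 10)*1 = 22*1 = 22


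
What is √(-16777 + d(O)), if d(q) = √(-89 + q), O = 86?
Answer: √(-16777 + I*√3) ≈ 0.0067 + 129.53*I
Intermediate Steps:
√(-16777 + d(O)) = √(-16777 + √(-89 + 86)) = √(-16777 + √(-3)) = √(-16777 + I*√3)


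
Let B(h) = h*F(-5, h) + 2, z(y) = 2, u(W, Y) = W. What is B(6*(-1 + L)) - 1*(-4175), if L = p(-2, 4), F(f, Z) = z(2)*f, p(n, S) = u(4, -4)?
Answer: 3997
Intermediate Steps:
p(n, S) = 4
F(f, Z) = 2*f
L = 4
B(h) = 2 - 10*h (B(h) = h*(2*(-5)) + 2 = h*(-10) + 2 = -10*h + 2 = 2 - 10*h)
B(6*(-1 + L)) - 1*(-4175) = (2 - 60*(-1 + 4)) - 1*(-4175) = (2 - 60*3) + 4175 = (2 - 10*18) + 4175 = (2 - 180) + 4175 = -178 + 4175 = 3997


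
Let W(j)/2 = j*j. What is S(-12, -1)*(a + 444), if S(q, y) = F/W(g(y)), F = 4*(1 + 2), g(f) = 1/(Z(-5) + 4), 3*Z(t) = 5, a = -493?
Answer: -28322/3 ≈ -9440.7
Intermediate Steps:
Z(t) = 5/3 (Z(t) = (1/3)*5 = 5/3)
g(f) = 3/17 (g(f) = 1/(5/3 + 4) = 1/(17/3) = 3/17)
W(j) = 2*j**2 (W(j) = 2*(j*j) = 2*j**2)
F = 12 (F = 4*3 = 12)
S(q, y) = 578/3 (S(q, y) = 12/((2*(3/17)**2)) = 12/((2*(9/289))) = 12/(18/289) = 12*(289/18) = 578/3)
S(-12, -1)*(a + 444) = 578*(-493 + 444)/3 = (578/3)*(-49) = -28322/3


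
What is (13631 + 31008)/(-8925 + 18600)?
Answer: 44639/9675 ≈ 4.6139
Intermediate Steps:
(13631 + 31008)/(-8925 + 18600) = 44639/9675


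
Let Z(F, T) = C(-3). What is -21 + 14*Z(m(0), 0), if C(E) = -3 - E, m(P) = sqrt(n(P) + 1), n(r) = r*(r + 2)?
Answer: -21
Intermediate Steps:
n(r) = r*(2 + r)
m(P) = sqrt(1 + P*(2 + P)) (m(P) = sqrt(P*(2 + P) + 1) = sqrt(1 + P*(2 + P)))
Z(F, T) = 0 (Z(F, T) = -3 - 1*(-3) = -3 + 3 = 0)
-21 + 14*Z(m(0), 0) = -21 + 14*0 = -21 + 0 = -21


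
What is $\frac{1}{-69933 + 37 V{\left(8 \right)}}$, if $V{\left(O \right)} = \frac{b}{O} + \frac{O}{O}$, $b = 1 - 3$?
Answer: $- \frac{4}{279621} \approx -1.4305 \cdot 10^{-5}$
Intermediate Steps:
$b = -2$ ($b = 1 - 3 = -2$)
$V{\left(O \right)} = 1 - \frac{2}{O}$ ($V{\left(O \right)} = - \frac{2}{O} + \frac{O}{O} = - \frac{2}{O} + 1 = 1 - \frac{2}{O}$)
$\frac{1}{-69933 + 37 V{\left(8 \right)}} = \frac{1}{-69933 + 37 \frac{-2 + 8}{8}} = \frac{1}{-69933 + 37 \cdot \frac{1}{8} \cdot 6} = \frac{1}{-69933 + 37 \cdot \frac{3}{4}} = \frac{1}{-69933 + \frac{111}{4}} = \frac{1}{- \frac{279621}{4}} = - \frac{4}{279621}$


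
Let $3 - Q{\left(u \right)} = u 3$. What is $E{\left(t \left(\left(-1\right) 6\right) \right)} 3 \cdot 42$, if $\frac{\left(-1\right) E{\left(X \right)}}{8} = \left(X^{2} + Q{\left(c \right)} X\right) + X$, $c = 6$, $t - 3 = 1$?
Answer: $-919296$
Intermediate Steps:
$t = 4$ ($t = 3 + 1 = 4$)
$Q{\left(u \right)} = 3 - 3 u$ ($Q{\left(u \right)} = 3 - u 3 = 3 - 3 u$)
$E{\left(X \right)} = - 8 X^{2} + 112 X$ ($E{\left(X \right)} = - 8 \left(\left(X^{2} + \left(3 - 18\right) X\right) + X\right) = - 8 \left(\left(X^{2} - 15 X\right) + X\right) = - 8 \left(X^{2} - 14 X\right) = - 8 X^{2} + 112 X$)
$E{\left(t \left(\left(-1\right) 6\right) \right)} 3 \cdot 42 = 8 \cdot 4 \left(\left(-1\right) 6\right) \left(14 - 4 \left(\left(-1\right) 6\right)\right) 3 \cdot 42 = 8 \cdot 4 \left(-6\right) \left(14 - 4 \left(-6\right)\right) 3 \cdot 42 = 8 \left(-24\right) \left(14 - -24\right) 3 \cdot 42 = 8 \left(-24\right) \left(14 + 24\right) 3 \cdot 42 = 8 \left(-24\right) 38 \cdot 3 \cdot 42 = \left(-7296\right) 3 \cdot 42 = \left(-21888\right) 42 = -919296$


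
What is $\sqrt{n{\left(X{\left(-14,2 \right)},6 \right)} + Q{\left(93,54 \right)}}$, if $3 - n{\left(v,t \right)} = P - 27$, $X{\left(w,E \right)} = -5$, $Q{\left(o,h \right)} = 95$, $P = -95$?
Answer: $2 \sqrt{55} \approx 14.832$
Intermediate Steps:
$n{\left(v,t \right)} = 125$ ($n{\left(v,t \right)} = 3 - \left(-95 - 27\right) = 3 - -122 = 3 + 122 = 125$)
$\sqrt{n{\left(X{\left(-14,2 \right)},6 \right)} + Q{\left(93,54 \right)}} = \sqrt{125 + 95} = \sqrt{220} = 2 \sqrt{55}$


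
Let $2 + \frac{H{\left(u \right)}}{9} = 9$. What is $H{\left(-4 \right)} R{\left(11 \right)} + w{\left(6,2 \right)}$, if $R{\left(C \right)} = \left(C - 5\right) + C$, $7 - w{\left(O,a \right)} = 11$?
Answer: $1067$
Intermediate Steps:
$H{\left(u \right)} = 63$ ($H{\left(u \right)} = -18 + 9 \cdot 9 = -18 + 81 = 63$)
$w{\left(O,a \right)} = -4$ ($w{\left(O,a \right)} = 7 - 11 = -4$)
$R{\left(C \right)} = -5 + 2 C$ ($R{\left(C \right)} = \left(-5 + C\right) + C = -5 + 2 C$)
$H{\left(-4 \right)} R{\left(11 \right)} + w{\left(6,2 \right)} = 63 \left(-5 + 2 \cdot 11\right) - 4 = 63 \left(-5 + 22\right) - 4 = 63 \cdot 17 - 4 = 1071 - 4 = 1067$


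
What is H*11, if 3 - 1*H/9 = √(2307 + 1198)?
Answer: 297 - 99*√3505 ≈ -5564.1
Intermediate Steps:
H = 27 - 9*√3505 (H = 27 - 9*√(2307 + 1198) = 27 - 9*√3505 ≈ -505.83)
H*11 = (27 - 9*√3505)*11 = 297 - 99*√3505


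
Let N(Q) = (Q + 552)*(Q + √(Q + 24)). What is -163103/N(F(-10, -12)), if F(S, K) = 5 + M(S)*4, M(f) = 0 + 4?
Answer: -1141721/75636 + 163103*√5/75636 ≈ -10.273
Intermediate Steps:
M(f) = 4
F(S, K) = 21 (F(S, K) = 5 + 4*4 = 5 + 16 = 21)
N(Q) = (552 + Q)*(Q + √(24 + Q))
-163103/N(F(-10, -12)) = -163103/(21² + 552*21 + 552*√(24 + 21) + 21*√(24 + 21)) = -163103/(441 + 11592 + 552*√45 + 21*√45) = -163103/(441 + 11592 + 552*(3*√5) + 21*(3*√5)) = -163103/(441 + 11592 + 1656*√5 + 63*√5) = -163103/(12033 + 1719*√5)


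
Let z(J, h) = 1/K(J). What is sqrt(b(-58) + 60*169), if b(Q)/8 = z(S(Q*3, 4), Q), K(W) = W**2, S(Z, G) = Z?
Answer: sqrt(76749662)/87 ≈ 100.70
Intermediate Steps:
z(J, h) = J**(-2) (z(J, h) = 1/(J**2) = J**(-2))
b(Q) = 8/(9*Q**2) (b(Q) = 8/(Q*3)**2 = 8/(3*Q)**2 = 8*(1/(9*Q**2)) = 8/(9*Q**2))
sqrt(b(-58) + 60*169) = sqrt((8/9)/(-58)**2 + 60*169) = sqrt((8/9)*(1/3364) + 10140) = sqrt(2/7569 + 10140) = sqrt(76749662/7569) = sqrt(76749662)/87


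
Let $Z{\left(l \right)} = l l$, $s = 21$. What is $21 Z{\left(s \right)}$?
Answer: $9261$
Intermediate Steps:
$Z{\left(l \right)} = l^{2}$
$21 Z{\left(s \right)} = 21 \cdot 21^{2} = 21 \cdot 441 = 9261$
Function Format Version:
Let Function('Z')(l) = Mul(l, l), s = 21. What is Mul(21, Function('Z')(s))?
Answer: 9261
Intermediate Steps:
Function('Z')(l) = Pow(l, 2)
Mul(21, Function('Z')(s)) = Mul(21, Pow(21, 2)) = Mul(21, 441) = 9261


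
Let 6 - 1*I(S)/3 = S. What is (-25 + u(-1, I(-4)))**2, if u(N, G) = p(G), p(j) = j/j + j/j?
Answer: 529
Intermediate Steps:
p(j) = 2 (p(j) = 1 + 1 = 2)
I(S) = 18 - 3*S
u(N, G) = 2
(-25 + u(-1, I(-4)))**2 = (-25 + 2)**2 = (-23)**2 = 529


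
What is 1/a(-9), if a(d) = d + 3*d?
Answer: -1/36 ≈ -0.027778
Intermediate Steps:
a(d) = 4*d
1/a(-9) = 1/(4*(-9)) = 1/(-36) = -1/36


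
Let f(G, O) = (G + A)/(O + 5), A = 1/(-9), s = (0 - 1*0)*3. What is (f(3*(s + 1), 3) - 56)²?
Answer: 4012009/1296 ≈ 3095.7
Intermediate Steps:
s = 0 (s = (0 + 0)*3 = 0*3 = 0)
A = -⅑ ≈ -0.11111
f(G, O) = (-⅑ + G)/(5 + O) (f(G, O) = (G - ⅑)/(O + 5) = (-⅑ + G)/(5 + O))
(f(3*(s + 1), 3) - 56)² = ((-⅑ + 3*(0 + 1))/(5 + 3) - 56)² = ((-⅑ + 3*1)/8 - 56)² = ((-⅑ + 3)/8 - 56)² = ((⅛)*(26/9) - 56)² = (13/36 - 56)² = (-2003/36)² = 4012009/1296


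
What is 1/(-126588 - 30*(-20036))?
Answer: 1/474492 ≈ 2.1075e-6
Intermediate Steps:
1/(-126588 - 30*(-20036)) = 1/(-126588 + 601080) = 1/474492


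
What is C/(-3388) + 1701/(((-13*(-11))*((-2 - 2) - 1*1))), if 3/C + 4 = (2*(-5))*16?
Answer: -85920717/36116080 ≈ -2.3790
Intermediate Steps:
C = -3/164 (C = 3/(-4 + (2*(-5))*16) = 3/(-4 - 10*16) = 3/(-4 - 160) = 3/(-164) = 3*(-1/164) = -3/164 ≈ -0.018293)
C/(-3388) + 1701/(((-13*(-11))*((-2 - 2) - 1*1))) = -3/164/(-3388) + 1701/(((-13*(-11))*((-2 - 2) - 1*1))) = -3/164*(-1/3388) + 1701/((143*(-4 - 1))) = 3/555632 + 1701/((143*(-5))) = 3/555632 + 1701/(-715) = 3/555632 + 1701*(-1/715) = 3/555632 - 1701/715 = -85920717/36116080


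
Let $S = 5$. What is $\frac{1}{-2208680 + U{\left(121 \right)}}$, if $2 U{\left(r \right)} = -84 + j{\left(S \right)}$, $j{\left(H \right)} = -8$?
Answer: $- \frac{1}{2208726} \approx -4.5275 \cdot 10^{-7}$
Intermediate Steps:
$U{\left(r \right)} = -46$ ($U{\left(r \right)} = \frac{-84 - 8}{2} = \frac{1}{2} \left(-92\right) = -46$)
$\frac{1}{-2208680 + U{\left(121 \right)}} = \frac{1}{-2208680 - 46} = \frac{1}{-2208726} = - \frac{1}{2208726}$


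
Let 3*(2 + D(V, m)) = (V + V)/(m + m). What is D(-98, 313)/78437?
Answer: -1976/73652343 ≈ -2.6829e-5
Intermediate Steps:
D(V, m) = -2 + V/(3*m) (D(V, m) = -2 + ((V + V)/(m + m))/3 = -2 + ((2*V)/((2*m)))/3 = -2 + ((2*V)*(1/(2*m)))/3 = -2 + (V/m)/3 = -2 + V/(3*m))
D(-98, 313)/78437 = (-2 + (⅓)*(-98)/313)/78437 = (-2 + (⅓)*(-98)*(1/313))*(1/78437) = (-2 - 98/939)*(1/78437) = -1976/939*1/78437 = -1976/73652343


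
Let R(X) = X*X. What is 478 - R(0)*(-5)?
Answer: 478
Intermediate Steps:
R(X) = X²
478 - R(0)*(-5) = 478 - 1*0²*(-5) = 478 - 1*0*(-5) = 478 + 0*(-5) = 478 + 0 = 478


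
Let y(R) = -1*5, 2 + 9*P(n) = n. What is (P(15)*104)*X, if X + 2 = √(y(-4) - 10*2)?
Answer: -2704/9 + 6760*I/9 ≈ -300.44 + 751.11*I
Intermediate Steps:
P(n) = -2/9 + n/9
y(R) = -5
X = -2 + 5*I (X = -2 + √(-5 - 10*2) = -2 + √(-5 - 2*10) = -2 + √(-5 - 20) = -2 + √(-25) = -2 + 5*I ≈ -2.0 + 5.0*I)
(P(15)*104)*X = ((-2/9 + (⅑)*15)*104)*(-2 + 5*I) = ((-2/9 + 5/3)*104)*(-2 + 5*I) = ((13/9)*104)*(-2 + 5*I) = 1352*(-2 + 5*I)/9 = -2704/9 + 6760*I/9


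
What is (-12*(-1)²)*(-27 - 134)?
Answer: 1932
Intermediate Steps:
(-12*(-1)²)*(-27 - 134) = -12*1*(-161) = -12*(-161) = 1932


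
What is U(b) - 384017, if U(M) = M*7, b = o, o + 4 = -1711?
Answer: -396022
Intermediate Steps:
o = -1715 (o = -4 - 1711 = -1715)
b = -1715
U(M) = 7*M
U(b) - 384017 = 7*(-1715) - 384017 = -12005 - 384017 = -396022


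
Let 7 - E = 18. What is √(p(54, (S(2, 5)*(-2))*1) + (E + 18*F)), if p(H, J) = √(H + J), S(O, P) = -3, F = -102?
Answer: √(-1847 + 2*√15) ≈ 42.887*I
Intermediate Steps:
E = -11 (E = 7 - 1*18 = 7 - 18 = -11)
√(p(54, (S(2, 5)*(-2))*1) + (E + 18*F)) = √(√(54 - 3*(-2)*1) + (-11 + 18*(-102))) = √(√(54 + 6*1) + (-11 - 1836)) = √(√(54 + 6) - 1847) = √(√60 - 1847) = √(2*√15 - 1847) = √(-1847 + 2*√15)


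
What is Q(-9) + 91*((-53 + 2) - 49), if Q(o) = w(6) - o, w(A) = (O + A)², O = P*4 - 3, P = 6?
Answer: -8362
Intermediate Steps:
O = 21 (O = 6*4 - 3 = 24 - 3 = 21)
w(A) = (21 + A)²
Q(o) = 729 - o (Q(o) = (21 + 6)² - o = 27² - o = 729 - o)
Q(-9) + 91*((-53 + 2) - 49) = (729 - 1*(-9)) + 91*((-53 + 2) - 49) = (729 + 9) + 91*(-51 - 49) = 738 + 91*(-100) = 738 - 9100 = -8362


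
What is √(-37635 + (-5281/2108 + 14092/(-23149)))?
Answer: 5*I*√896259012705531867/24399046 ≈ 194.01*I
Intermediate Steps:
√(-37635 + (-5281/2108 + 14092/(-23149))) = √(-37635 + (-5281*1/2108 + 14092*(-1/23149))) = √(-37635 + (-5281/2108 - 14092/23149)) = √(-37635 - 151955805/48798092) = √(-1836668148225/48798092) = 5*I*√896259012705531867/24399046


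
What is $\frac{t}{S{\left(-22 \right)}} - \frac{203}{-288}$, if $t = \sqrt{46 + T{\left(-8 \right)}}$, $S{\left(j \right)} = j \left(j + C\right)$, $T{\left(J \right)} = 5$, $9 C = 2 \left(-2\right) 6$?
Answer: $\frac{203}{288} + \frac{3 \sqrt{51}}{1628} \approx 0.71802$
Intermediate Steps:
$C = - \frac{8}{3}$ ($C = \frac{2 \left(-2\right) 6}{9} = \frac{\left(-4\right) 6}{9} = \frac{1}{9} \left(-24\right) = - \frac{8}{3} \approx -2.6667$)
$S{\left(j \right)} = j \left(- \frac{8}{3} + j\right)$ ($S{\left(j \right)} = j \left(j - \frac{8}{3}\right) = j \left(- \frac{8}{3} + j\right)$)
$t = \sqrt{51}$ ($t = \sqrt{46 + 5} = \sqrt{51} \approx 7.1414$)
$\frac{t}{S{\left(-22 \right)}} - \frac{203}{-288} = \frac{\sqrt{51}}{\frac{1}{3} \left(-22\right) \left(-8 + 3 \left(-22\right)\right)} - \frac{203}{-288} = \frac{\sqrt{51}}{\frac{1}{3} \left(-22\right) \left(-8 - 66\right)} - - \frac{203}{288} = \frac{\sqrt{51}}{\frac{1}{3} \left(-22\right) \left(-74\right)} + \frac{203}{288} = \frac{\sqrt{51}}{\frac{1628}{3}} + \frac{203}{288} = \sqrt{51} \cdot \frac{3}{1628} + \frac{203}{288} = \frac{3 \sqrt{51}}{1628} + \frac{203}{288} = \frac{203}{288} + \frac{3 \sqrt{51}}{1628}$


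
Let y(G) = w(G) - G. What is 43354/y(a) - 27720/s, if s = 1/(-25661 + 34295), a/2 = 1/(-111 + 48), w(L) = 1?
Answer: -15554009898/65 ≈ -2.3929e+8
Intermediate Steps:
a = -2/63 (a = 2/(-111 + 48) = 2/(-63) = 2*(-1/63) = -2/63 ≈ -0.031746)
y(G) = 1 - G
s = 1/8634 ≈ 0.00011582
43354/y(a) - 27720/s = 43354/(1 - 1*(-2/63)) - 27720/1/8634 = 43354/(1 + 2/63) - 27720*8634 = 43354/(65/63) - 239334480 = 43354*(63/65) - 239334480 = 2731302/65 - 239334480 = -15554009898/65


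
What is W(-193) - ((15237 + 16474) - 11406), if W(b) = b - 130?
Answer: -20628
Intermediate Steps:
W(b) = -130 + b
W(-193) - ((15237 + 16474) - 11406) = (-130 - 193) - ((15237 + 16474) - 11406) = -323 - (31711 - 11406) = -323 - 1*20305 = -323 - 20305 = -20628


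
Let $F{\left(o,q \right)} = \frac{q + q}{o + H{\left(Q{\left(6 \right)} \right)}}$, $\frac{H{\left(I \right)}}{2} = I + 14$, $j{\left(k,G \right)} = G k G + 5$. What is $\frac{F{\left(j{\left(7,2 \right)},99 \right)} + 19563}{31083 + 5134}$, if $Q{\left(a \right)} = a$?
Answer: $\frac{1428297}{2643841} \approx 0.54024$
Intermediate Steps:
$j{\left(k,G \right)} = 5 + k G^{2}$ ($j{\left(k,G \right)} = k G^{2} + 5 = 5 + k G^{2}$)
$H{\left(I \right)} = 28 + 2 I$ ($H{\left(I \right)} = 2 \left(I + 14\right) = 2 \left(14 + I\right) = 28 + 2 I$)
$F{\left(o,q \right)} = \frac{2 q}{40 + o}$ ($F{\left(o,q \right)} = \frac{q + q}{o + \left(28 + 2 \cdot 6\right)} = \frac{2 q}{o + \left(28 + 12\right)} = \frac{2 q}{o + 40} = \frac{2 q}{40 + o}$)
$\frac{F{\left(j{\left(7,2 \right)},99 \right)} + 19563}{31083 + 5134} = \frac{2 \cdot 99 \frac{1}{40 + \left(5 + 7 \cdot 2^{2}\right)} + 19563}{31083 + 5134} = \frac{2 \cdot 99 \frac{1}{40 + \left(5 + 7 \cdot 4\right)} + 19563}{36217} = \left(2 \cdot 99 \frac{1}{40 + \left(5 + 28\right)} + 19563\right) \frac{1}{36217} = \left(2 \cdot 99 \frac{1}{40 + 33} + 19563\right) \frac{1}{36217} = \left(2 \cdot 99 \cdot \frac{1}{73} + 19563\right) \frac{1}{36217} = \left(\frac{198}{73} + 19563\right) \frac{1}{36217} = \frac{1428297}{73} \cdot \frac{1}{36217} = \frac{1428297}{2643841}$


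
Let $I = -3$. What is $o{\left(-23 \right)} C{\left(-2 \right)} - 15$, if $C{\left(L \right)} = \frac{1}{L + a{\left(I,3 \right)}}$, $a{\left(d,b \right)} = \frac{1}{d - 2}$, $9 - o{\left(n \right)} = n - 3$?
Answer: $- \frac{340}{11} \approx -30.909$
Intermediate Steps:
$o{\left(n \right)} = 12 - n$ ($o{\left(n \right)} = 9 - \left(n - 3\right) = 9 - \left(-3 + n\right) = 12 - n$)
$a{\left(d,b \right)} = \frac{1}{-2 + d}$
$C{\left(L \right)} = \frac{1}{- \frac{1}{5} + L}$ ($C{\left(L \right)} = \frac{1}{L + \frac{1}{-2 - 3}} = \frac{1}{L + \frac{1}{-5}} = \frac{1}{L - \frac{1}{5}} = \frac{1}{- \frac{1}{5} + L}$)
$o{\left(-23 \right)} C{\left(-2 \right)} - 15 = \left(12 - -23\right) \frac{5}{-1 + 5 \left(-2\right)} - 15 = \left(12 + 23\right) \frac{5}{-1 - 10} - 15 = 35 \frac{5}{-11} - 15 = 35 \cdot 5 \left(- \frac{1}{11}\right) - 15 = 35 \left(- \frac{5}{11}\right) - 15 = - \frac{175}{11} - 15 = - \frac{340}{11}$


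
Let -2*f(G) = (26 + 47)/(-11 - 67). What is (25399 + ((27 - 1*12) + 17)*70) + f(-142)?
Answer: 4311757/156 ≈ 27639.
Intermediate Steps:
f(G) = 73/156 (f(G) = -(26 + 47)/(2*(-11 - 67)) = -73/(2*(-78)) = -73*(-1)/(2*78) = -½*(-73/78) = 73/156)
(25399 + ((27 - 1*12) + 17)*70) + f(-142) = (25399 + ((27 - 1*12) + 17)*70) + 73/156 = (25399 + ((27 - 12) + 17)*70) + 73/156 = (25399 + (15 + 17)*70) + 73/156 = (25399 + 32*70) + 73/156 = (25399 + 2240) + 73/156 = 27639 + 73/156 = 4311757/156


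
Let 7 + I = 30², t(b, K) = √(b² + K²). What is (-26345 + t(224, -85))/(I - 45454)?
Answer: 2395/4051 - √57401/44561 ≈ 0.58584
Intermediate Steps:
t(b, K) = √(K² + b²)
I = 893 (I = -7 + 30² = -7 + 900 = 893)
(-26345 + t(224, -85))/(I - 45454) = (-26345 + √((-85)² + 224²))/(893 - 45454) = (-26345 + √(7225 + 50176))/(-44561) = (-26345 + √57401)*(-1/44561) = 2395/4051 - √57401/44561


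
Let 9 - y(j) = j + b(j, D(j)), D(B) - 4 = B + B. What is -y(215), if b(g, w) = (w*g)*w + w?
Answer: 40497180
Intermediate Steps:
D(B) = 4 + 2*B (D(B) = 4 + (B + B) = 4 + 2*B)
b(g, w) = w + g*w² (b(g, w) = (g*w)*w + w = g*w² + w = w + g*w²)
y(j) = 9 - j - (1 + j*(4 + 2*j))*(4 + 2*j) (y(j) = 9 - (j + (4 + 2*j)*(1 + j*(4 + 2*j))) = 9 - (j + (1 + j*(4 + 2*j))*(4 + 2*j)) = 9 + (-j - (1 + j*(4 + 2*j))*(4 + 2*j)) = 9 - j - (1 + j*(4 + 2*j))*(4 + 2*j))
-y(215) = -(5 - 19*215 - 16*215² - 4*215³) = -(5 - 4085 - 16*46225 - 4*9938375) = -(5 - 4085 - 739600 - 39753500) = -1*(-40497180) = 40497180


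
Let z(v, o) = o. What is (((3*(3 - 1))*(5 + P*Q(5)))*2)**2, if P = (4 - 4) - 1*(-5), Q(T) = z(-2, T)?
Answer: 129600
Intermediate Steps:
Q(T) = T
P = 5 (P = 0 + 5 = 5)
(((3*(3 - 1))*(5 + P*Q(5)))*2)**2 = (((3*(3 - 1))*(5 + 5*5))*2)**2 = (((3*2)*(5 + 25))*2)**2 = ((6*30)*2)**2 = (180*2)**2 = 360**2 = 129600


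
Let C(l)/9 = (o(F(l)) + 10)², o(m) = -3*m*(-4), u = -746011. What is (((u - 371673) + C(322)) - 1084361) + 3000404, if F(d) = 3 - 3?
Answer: 799259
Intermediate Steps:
F(d) = 0
o(m) = 12*m
C(l) = 900 (C(l) = 9*(12*0 + 10)² = 9*(0 + 10)² = 9*10² = 9*100 = 900)
(((u - 371673) + C(322)) - 1084361) + 3000404 = (((-746011 - 371673) + 900) - 1084361) + 3000404 = ((-1117684 + 900) - 1084361) + 3000404 = (-1116784 - 1084361) + 3000404 = -2201145 + 3000404 = 799259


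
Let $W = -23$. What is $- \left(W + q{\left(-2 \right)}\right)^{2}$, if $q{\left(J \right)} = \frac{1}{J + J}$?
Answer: $- \frac{8649}{16} \approx -540.56$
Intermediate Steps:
$q{\left(J \right)} = \frac{1}{2 J}$
$- \left(W + q{\left(-2 \right)}\right)^{2} = - \left(-23 + \frac{1}{2 \left(-2\right)}\right)^{2} = - \left(-23 + \frac{1}{2} \left(- \frac{1}{2}\right)\right)^{2} = - \left(-23 - \frac{1}{4}\right)^{2} = - \left(- \frac{93}{4}\right)^{2} = \left(-1\right) \frac{8649}{16} = - \frac{8649}{16}$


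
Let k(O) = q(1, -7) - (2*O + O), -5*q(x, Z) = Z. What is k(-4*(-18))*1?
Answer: -1073/5 ≈ -214.60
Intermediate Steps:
q(x, Z) = -Z/5
k(O) = 7/5 - 3*O (k(O) = -⅕*(-7) - (2*O + O) = 7/5 - 3*O)
k(-4*(-18))*1 = (7/5 - (-12)*(-18))*1 = (7/5 - 3*72)*1 = (7/5 - 216)*1 = -1073/5*1 = -1073/5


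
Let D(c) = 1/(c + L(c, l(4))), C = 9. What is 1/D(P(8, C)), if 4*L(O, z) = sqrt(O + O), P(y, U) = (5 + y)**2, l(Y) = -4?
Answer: 169 + 13*sqrt(2)/4 ≈ 173.60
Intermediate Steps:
L(O, z) = sqrt(2)*sqrt(O)/4 (L(O, z) = sqrt(O + O)/4 = sqrt(2*O)/4 = (sqrt(2)*sqrt(O))/4 = sqrt(2)*sqrt(O)/4)
D(c) = 1/(c + sqrt(2)*sqrt(c)/4)
1/D(P(8, C)) = 1/(4/(4*(5 + 8)**2 + sqrt(2)*sqrt((5 + 8)**2))) = 1/(4/(4*13**2 + sqrt(2)*sqrt(13**2))) = 1/(4/(4*169 + sqrt(2)*sqrt(169))) = 1/(4/(676 + sqrt(2)*13)) = 1/(4/(676 + 13*sqrt(2))) = 169 + 13*sqrt(2)/4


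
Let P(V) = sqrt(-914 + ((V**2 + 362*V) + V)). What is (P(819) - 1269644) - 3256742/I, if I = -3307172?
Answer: -2099463915013/1653586 + 2*sqrt(241786) ≈ -1.2687e+6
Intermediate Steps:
P(V) = sqrt(-914 + V**2 + 363*V) (P(V) = sqrt(-914 + (V**2 + 363*V)) = sqrt(-914 + V**2 + 363*V))
(P(819) - 1269644) - 3256742/I = (sqrt(-914 + 819**2 + 363*819) - 1269644) - 3256742/(-3307172) = (sqrt(-914 + 670761 + 297297) - 1269644) - 3256742*(-1/3307172) = (sqrt(967144) - 1269644) + 1628371/1653586 = (2*sqrt(241786) - 1269644) + 1628371/1653586 = (-1269644 + 2*sqrt(241786)) + 1628371/1653586 = -2099463915013/1653586 + 2*sqrt(241786)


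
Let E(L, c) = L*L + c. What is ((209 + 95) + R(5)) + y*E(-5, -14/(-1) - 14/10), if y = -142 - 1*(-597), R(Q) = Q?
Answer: 17417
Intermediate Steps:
E(L, c) = c + L² (E(L, c) = L² + c = c + L²)
y = 455 (y = -142 + 597 = 455)
((209 + 95) + R(5)) + y*E(-5, -14/(-1) - 14/10) = ((209 + 95) + 5) + 455*((-14/(-1) - 14/10) + (-5)²) = (304 + 5) + 455*((-14*(-1) - 14*⅒) + 25) = 309 + 455*((14 - 7/5) + 25) = 309 + 455*(63/5 + 25) = 309 + 455*(188/5) = 309 + 17108 = 17417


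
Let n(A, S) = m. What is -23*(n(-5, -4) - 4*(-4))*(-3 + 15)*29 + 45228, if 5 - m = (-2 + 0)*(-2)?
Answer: -90840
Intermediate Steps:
m = 1 (m = 5 - (-2 + 0)*(-2) = 5 - (-2)*(-2) = 5 - 1*4 = 5 - 4 = 1)
n(A, S) = 1
-23*(n(-5, -4) - 4*(-4))*(-3 + 15)*29 + 45228 = -23*(1 - 4*(-4))*(-3 + 15)*29 + 45228 = -23*(1 + 16)*12*29 + 45228 = -391*12*29 + 45228 = -23*204*29 + 45228 = -4692*29 + 45228 = -136068 + 45228 = -90840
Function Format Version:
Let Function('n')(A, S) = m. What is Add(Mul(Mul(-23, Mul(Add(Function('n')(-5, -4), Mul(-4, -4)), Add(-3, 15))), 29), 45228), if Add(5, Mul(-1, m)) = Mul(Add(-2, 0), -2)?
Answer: -90840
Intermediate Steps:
m = 1 (m = Add(5, Mul(-1, Mul(Add(-2, 0), -2))) = Add(5, Mul(-1, Mul(-2, -2))) = Add(5, Mul(-1, 4)) = Add(5, -4) = 1)
Function('n')(A, S) = 1
Add(Mul(Mul(-23, Mul(Add(Function('n')(-5, -4), Mul(-4, -4)), Add(-3, 15))), 29), 45228) = Add(Mul(Mul(-23, Mul(Add(1, Mul(-4, -4)), Add(-3, 15))), 29), 45228) = Add(Mul(Mul(-23, Mul(Add(1, 16), 12)), 29), 45228) = Add(Mul(Mul(-23, Mul(17, 12)), 29), 45228) = Add(Mul(Mul(-23, 204), 29), 45228) = Add(Mul(-4692, 29), 45228) = Add(-136068, 45228) = -90840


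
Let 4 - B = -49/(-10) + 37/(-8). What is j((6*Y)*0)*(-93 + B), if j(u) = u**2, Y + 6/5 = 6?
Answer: 0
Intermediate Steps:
Y = 24/5 (Y = -6/5 + 6 = 24/5 ≈ 4.8000)
B = 149/40 (B = 4 - (-49/(-10) + 37/(-8)) = 4 - (-49*(-1/10) + 37*(-1/8)) = 4 - (49/10 - 37/8) = 4 - 1*11/40 = 4 - 11/40 = 149/40 ≈ 3.7250)
j((6*Y)*0)*(-93 + B) = ((6*(24/5))*0)**2*(-93 + 149/40) = ((144/5)*0)**2*(-3571/40) = 0**2*(-3571/40) = 0*(-3571/40) = 0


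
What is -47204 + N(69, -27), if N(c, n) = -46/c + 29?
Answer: -141527/3 ≈ -47176.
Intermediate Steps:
N(c, n) = 29 - 46/c
-47204 + N(69, -27) = -47204 + (29 - 46/69) = -47204 + (29 - 46*1/69) = -47204 + (29 - 2/3) = -47204 + 85/3 = -141527/3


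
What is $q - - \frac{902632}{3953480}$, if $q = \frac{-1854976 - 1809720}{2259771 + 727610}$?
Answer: $- \frac{1473974581911}{1476318879485} \approx -0.99841$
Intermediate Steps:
$q = - \frac{3664696}{2987381} \approx -1.2267$
$q - - \frac{902632}{3953480} = - \frac{3664696}{2987381} - - \frac{902632}{3953480} = - \frac{3664696}{2987381} - \left(-902632\right) \frac{1}{3953480} = - \frac{3664696}{2987381} - - \frac{112829}{494185} = - \frac{3664696}{2987381} + \frac{112829}{494185} = - \frac{1473974581911}{1476318879485}$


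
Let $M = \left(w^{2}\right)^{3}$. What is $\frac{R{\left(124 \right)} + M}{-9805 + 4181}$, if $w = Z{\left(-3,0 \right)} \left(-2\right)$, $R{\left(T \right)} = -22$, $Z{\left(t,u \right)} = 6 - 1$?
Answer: $- \frac{499989}{2812} \approx -177.81$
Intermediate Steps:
$Z{\left(t,u \right)} = 5$ ($Z{\left(t,u \right)} = 6 - 1 = 5$)
$w = -10$ ($w = 5 \left(-2\right) = -10$)
$M = 1000000$ ($M = \left(\left(-10\right)^{2}\right)^{3} = 100^{3} = 1000000$)
$\frac{R{\left(124 \right)} + M}{-9805 + 4181} = \frac{-22 + 1000000}{-9805 + 4181} = \frac{999978}{-5624} = 999978 \left(- \frac{1}{5624}\right) = - \frac{499989}{2812}$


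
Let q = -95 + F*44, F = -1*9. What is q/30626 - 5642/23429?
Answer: -26327933/102505222 ≈ -0.25684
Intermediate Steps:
F = -9
q = -491 (q = -95 - 9*44 = -95 - 396 = -491)
q/30626 - 5642/23429 = -491/30626 - 5642/23429 = -491*1/30626 - 5642*1/23429 = -491/30626 - 806/3347 = -26327933/102505222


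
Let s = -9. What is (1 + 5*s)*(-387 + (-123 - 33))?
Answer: 23892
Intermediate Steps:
(1 + 5*s)*(-387 + (-123 - 33)) = (1 + 5*(-9))*(-387 + (-123 - 33)) = (1 - 45)*(-387 - 156) = -44*(-543) = 23892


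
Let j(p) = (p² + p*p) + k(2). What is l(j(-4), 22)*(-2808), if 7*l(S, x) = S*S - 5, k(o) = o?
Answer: -3232008/7 ≈ -4.6172e+5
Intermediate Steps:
j(p) = 2 + 2*p² (j(p) = (p² + p*p) + 2 = (p² + p²) + 2 = 2*p² + 2 = 2 + 2*p²)
l(S, x) = -5/7 + S²/7 (l(S, x) = (S*S - 5)/7 = (S² - 5)/7 = (-5 + S²)/7 = -5/7 + S²/7)
l(j(-4), 22)*(-2808) = (-5/7 + (2 + 2*(-4)²)²/7)*(-2808) = (-5/7 + (2 + 2*16)²/7)*(-2808) = (-5/7 + (2 + 32)²/7)*(-2808) = (-5/7 + (⅐)*34²)*(-2808) = (-5/7 + (⅐)*1156)*(-2808) = (-5/7 + 1156/7)*(-2808) = (1151/7)*(-2808) = -3232008/7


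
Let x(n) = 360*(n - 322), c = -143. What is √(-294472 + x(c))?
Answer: 4*I*√28867 ≈ 679.61*I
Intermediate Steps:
x(n) = -115920 + 360*n (x(n) = 360*(-322 + n) = -115920 + 360*n)
√(-294472 + x(c)) = √(-294472 + (-115920 + 360*(-143))) = √(-294472 + (-115920 - 51480)) = √(-294472 - 167400) = √(-461872) = 4*I*√28867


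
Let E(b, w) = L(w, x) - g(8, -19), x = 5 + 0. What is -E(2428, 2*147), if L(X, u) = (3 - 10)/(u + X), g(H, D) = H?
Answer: 2399/299 ≈ 8.0234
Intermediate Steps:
x = 5
L(X, u) = -7/(X + u)
E(b, w) = -8 - 7/(5 + w) (E(b, w) = -7/(w + 5) - 1*8 = -7/(5 + w) - 8 = -8 - 7/(5 + w))
-E(2428, 2*147) = -(-47 - 16*147)/(5 + 2*147) = -(-47 - 8*294)/(5 + 294) = -(-47 - 2352)/299 = -(-2399)/299 = -1*(-2399/299) = 2399/299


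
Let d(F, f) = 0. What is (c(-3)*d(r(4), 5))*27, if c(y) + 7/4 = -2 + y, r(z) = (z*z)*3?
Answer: 0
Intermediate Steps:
r(z) = 3*z² (r(z) = z²*3 = 3*z²)
c(y) = -15/4 + y (c(y) = -7/4 + (-2 + y) = -15/4 + y)
(c(-3)*d(r(4), 5))*27 = ((-15/4 - 3)*0)*27 = -27/4*0*27 = 0*27 = 0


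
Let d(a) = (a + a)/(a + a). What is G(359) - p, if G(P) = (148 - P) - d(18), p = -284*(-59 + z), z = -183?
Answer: -68940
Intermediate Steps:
d(a) = 1 (d(a) = (2*a)/((2*a)) = (2*a)*(1/(2*a)) = 1)
p = 68728 (p = -284*(-59 - 183) = -284*(-242) = 68728)
G(P) = 147 - P (G(P) = (148 - P) - 1*1 = (148 - P) - 1 = 147 - P)
G(359) - p = (147 - 1*359) - 1*68728 = (147 - 359) - 68728 = -212 - 68728 = -68940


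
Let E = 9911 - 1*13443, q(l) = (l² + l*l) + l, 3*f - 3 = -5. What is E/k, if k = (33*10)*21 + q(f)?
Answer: -7947/15593 ≈ -0.50965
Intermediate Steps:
f = -⅔ (f = 1 + (⅓)*(-5) = 1 - 5/3 = -⅔ ≈ -0.66667)
q(l) = l + 2*l² (q(l) = (l² + l²) + l = 2*l² + l = l + 2*l²)
E = -3532 (E = 9911 - 13443 = -3532)
k = 62372/9 (k = (33*10)*21 - 2*(1 + 2*(-⅔))/3 = 330*21 - 2*(1 - 4/3)/3 = 6930 - ⅔*(-⅓) = 6930 + 2/9 = 62372/9 ≈ 6930.2)
E/k = -3532/62372/9 = -3532*9/62372 = -7947/15593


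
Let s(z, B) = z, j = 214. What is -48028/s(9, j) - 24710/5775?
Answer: -2643658/495 ≈ -5340.7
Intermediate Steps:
-48028/s(9, j) - 24710/5775 = -48028/9 - 24710/5775 = -48028*⅑ - 24710*1/5775 = -48028/9 - 706/165 = -2643658/495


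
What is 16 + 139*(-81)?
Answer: -11243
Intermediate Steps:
16 + 139*(-81) = 16 - 11259 = -11243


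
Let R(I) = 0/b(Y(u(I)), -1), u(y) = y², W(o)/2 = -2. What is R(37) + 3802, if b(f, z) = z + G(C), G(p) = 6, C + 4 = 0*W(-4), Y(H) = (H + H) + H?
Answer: 3802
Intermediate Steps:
W(o) = -4 (W(o) = 2*(-2) = -4)
Y(H) = 3*H (Y(H) = 2*H + H = 3*H)
C = -4 (C = -4 + 0*(-4) = -4 + 0 = -4)
b(f, z) = 6 + z (b(f, z) = z + 6 = 6 + z)
R(I) = 0 (R(I) = 0/(6 - 1) = 0/5 = 0*(⅕) = 0)
R(37) + 3802 = 0 + 3802 = 3802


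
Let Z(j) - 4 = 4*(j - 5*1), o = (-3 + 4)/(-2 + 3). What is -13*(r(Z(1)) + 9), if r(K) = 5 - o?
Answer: -169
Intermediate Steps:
o = 1 (o = 1/1 = 1*1 = 1)
Z(j) = -16 + 4*j (Z(j) = 4 + 4*(j - 5*1) = 4 + 4*(j - 5) = 4 + 4*(-5 + j) = 4 + (-20 + 4*j) = -16 + 4*j)
r(K) = 4 (r(K) = 5 - 1*1 = 5 - 1 = 4)
-13*(r(Z(1)) + 9) = -13*(4 + 9) = -13*13 = -169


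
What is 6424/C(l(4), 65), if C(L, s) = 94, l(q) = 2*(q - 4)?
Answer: 3212/47 ≈ 68.340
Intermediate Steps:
l(q) = -8 + 2*q (l(q) = 2*(-4 + q) = -8 + 2*q)
6424/C(l(4), 65) = 6424/94 = 6424*(1/94) = 3212/47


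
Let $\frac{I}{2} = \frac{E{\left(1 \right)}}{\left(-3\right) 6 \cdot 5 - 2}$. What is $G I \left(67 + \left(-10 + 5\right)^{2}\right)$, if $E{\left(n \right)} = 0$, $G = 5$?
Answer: $0$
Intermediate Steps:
$I = 0$ ($I = 2 \frac{0}{\left(-3\right) 6 \cdot 5 - 2} = 2 \frac{0}{\left(-18\right) 5 - 2} = 2 \frac{0}{-90 - 2} = 2 \frac{0}{-92} = 2 \cdot 0 \left(- \frac{1}{92}\right) = 2 \cdot 0 = 0$)
$G I \left(67 + \left(-10 + 5\right)^{2}\right) = 5 \cdot 0 \left(67 + \left(-10 + 5\right)^{2}\right) = 0 \left(67 + \left(-5\right)^{2}\right) = 0 \left(67 + 25\right) = 0 \cdot 92 = 0$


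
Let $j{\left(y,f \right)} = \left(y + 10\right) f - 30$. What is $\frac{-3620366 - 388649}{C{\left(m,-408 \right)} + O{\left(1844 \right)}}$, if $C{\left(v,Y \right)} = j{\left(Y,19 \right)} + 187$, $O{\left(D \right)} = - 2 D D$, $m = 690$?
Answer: $\frac{4009015}{6808077} \approx 0.58886$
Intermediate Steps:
$j{\left(y,f \right)} = -30 + f \left(10 + y\right)$ ($j{\left(y,f \right)} = \left(10 + y\right) f - 30 = f \left(10 + y\right) - 30 = -30 + f \left(10 + y\right)$)
$O{\left(D \right)} = - 2 D^{2}$
$C{\left(v,Y \right)} = 347 + 19 Y$ ($C{\left(v,Y \right)} = \left(-30 + 10 \cdot 19 + 19 Y\right) + 187 = \left(-30 + 190 + 19 Y\right) + 187 = \left(160 + 19 Y\right) + 187 = 347 + 19 Y$)
$\frac{-3620366 - 388649}{C{\left(m,-408 \right)} + O{\left(1844 \right)}} = \frac{-3620366 - 388649}{\left(347 + 19 \left(-408\right)\right) - 2 \cdot 1844^{2}} = - \frac{4009015}{\left(347 - 7752\right) - 6800672} = - \frac{4009015}{-7405 - 6800672} = - \frac{4009015}{-6808077} = \left(-4009015\right) \left(- \frac{1}{6808077}\right) = \frac{4009015}{6808077}$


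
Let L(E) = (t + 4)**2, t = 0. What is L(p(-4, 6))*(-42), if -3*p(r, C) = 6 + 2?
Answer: -672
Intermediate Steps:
p(r, C) = -8/3 (p(r, C) = -(6 + 2)/3 = -1/3*8 = -8/3)
L(E) = 16 (L(E) = (0 + 4)**2 = 4**2 = 16)
L(p(-4, 6))*(-42) = 16*(-42) = -672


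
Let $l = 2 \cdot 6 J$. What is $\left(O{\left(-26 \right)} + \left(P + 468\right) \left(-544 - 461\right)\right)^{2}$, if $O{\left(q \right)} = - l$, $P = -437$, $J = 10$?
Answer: $978125625$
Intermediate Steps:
$l = 120$ ($l = 2 \cdot 6 \cdot 10 = 12 \cdot 10 = 120$)
$O{\left(q \right)} = -120$ ($O{\left(q \right)} = \left(-1\right) 120 = -120$)
$\left(O{\left(-26 \right)} + \left(P + 468\right) \left(-544 - 461\right)\right)^{2} = \left(-120 + \left(-437 + 468\right) \left(-544 - 461\right)\right)^{2} = \left(-120 + 31 \left(-1005\right)\right)^{2} = \left(-120 - 31155\right)^{2} = \left(-31275\right)^{2} = 978125625$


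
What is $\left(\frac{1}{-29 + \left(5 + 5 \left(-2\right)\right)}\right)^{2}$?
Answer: $\frac{1}{1156} \approx 0.00086505$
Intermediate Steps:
$\left(\frac{1}{-29 + \left(5 + 5 \left(-2\right)\right)}\right)^{2} = \left(\frac{1}{-29 + \left(5 - 10\right)}\right)^{2} = \left(\frac{1}{-29 - 5}\right)^{2} = \left(\frac{1}{-34}\right)^{2} = \left(- \frac{1}{34}\right)^{2} = \frac{1}{1156}$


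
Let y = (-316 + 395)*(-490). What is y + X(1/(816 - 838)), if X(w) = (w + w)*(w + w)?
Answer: -4683909/121 ≈ -38710.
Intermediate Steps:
y = -38710 (y = 79*(-490) = -38710)
X(w) = 4*w² (X(w) = (2*w)*(2*w) = 4*w²)
y + X(1/(816 - 838)) = -38710 + 4*(1/(816 - 838))² = -38710 + 4*(1/(-22))² = -38710 + 4*(-1/22)² = -38710 + 4*(1/484) = -38710 + 1/121 = -4683909/121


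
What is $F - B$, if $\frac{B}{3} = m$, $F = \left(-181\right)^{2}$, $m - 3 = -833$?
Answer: $35251$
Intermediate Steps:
$m = -830$ ($m = 3 - 833 = -830$)
$F = 32761$
$B = -2490$ ($B = 3 \left(-830\right) = -2490$)
$F - B = 32761 - -2490 = 32761 + 2490 = 35251$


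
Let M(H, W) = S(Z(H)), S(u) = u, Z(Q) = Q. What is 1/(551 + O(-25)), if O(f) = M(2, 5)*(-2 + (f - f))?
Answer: 1/547 ≈ 0.0018282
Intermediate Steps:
M(H, W) = H
O(f) = -4 (O(f) = 2*(-2 + (f - f)) = 2*(-2 + 0) = 2*(-2) = -4)
1/(551 + O(-25)) = 1/(551 - 4) = 1/547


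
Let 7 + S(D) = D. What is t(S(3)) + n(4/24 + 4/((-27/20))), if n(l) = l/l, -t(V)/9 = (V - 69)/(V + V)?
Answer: -649/8 ≈ -81.125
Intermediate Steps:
S(D) = -7 + D
t(V) = -9*(-69 + V)/(2*V) (t(V) = -9*(V - 69)/(V + V) = -9*(-69 + V)/(2*V))
n(l) = 1
t(S(3)) + n(4/24 + 4/((-27/20))) = 9*(69 - (-7 + 3))/(2*(-7 + 3)) + 1 = (9/2)*(69 - 1*(-4))/(-4) + 1 = (9/2)*(-¼)*(69 + 4) + 1 = (9/2)*(-¼)*73 + 1 = -657/8 + 1 = -649/8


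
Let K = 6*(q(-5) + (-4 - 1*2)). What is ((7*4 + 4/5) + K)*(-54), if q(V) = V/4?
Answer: 3969/5 ≈ 793.80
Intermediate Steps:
q(V) = V/4 (q(V) = V*(1/4) = V/4)
K = -87/2 (K = 6*((1/4)*(-5) + (-4 - 1*2)) = 6*(-5/4 + (-4 - 2)) = 6*(-5/4 - 6) = 6*(-29/4) = -87/2 ≈ -43.500)
((7*4 + 4/5) + K)*(-54) = ((7*4 + 4/5) - 87/2)*(-54) = ((28 + 4*(1/5)) - 87/2)*(-54) = ((28 + 4/5) - 87/2)*(-54) = (144/5 - 87/2)*(-54) = -147/10*(-54) = 3969/5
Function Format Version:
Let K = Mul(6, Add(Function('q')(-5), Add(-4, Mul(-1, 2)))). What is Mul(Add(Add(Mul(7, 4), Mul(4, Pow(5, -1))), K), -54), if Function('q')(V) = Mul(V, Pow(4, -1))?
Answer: Rational(3969, 5) ≈ 793.80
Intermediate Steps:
Function('q')(V) = Mul(Rational(1, 4), V) (Function('q')(V) = Mul(V, Rational(1, 4)) = Mul(Rational(1, 4), V))
K = Rational(-87, 2) (K = Mul(6, Add(Mul(Rational(1, 4), -5), Add(-4, Mul(-1, 2)))) = Mul(6, Add(Rational(-5, 4), Add(-4, -2))) = Mul(6, Add(Rational(-5, 4), -6)) = Mul(6, Rational(-29, 4)) = Rational(-87, 2) ≈ -43.500)
Mul(Add(Add(Mul(7, 4), Mul(4, Pow(5, -1))), K), -54) = Mul(Add(Add(Mul(7, 4), Mul(4, Pow(5, -1))), Rational(-87, 2)), -54) = Mul(Add(Add(28, Mul(4, Rational(1, 5))), Rational(-87, 2)), -54) = Mul(Add(Add(28, Rational(4, 5)), Rational(-87, 2)), -54) = Mul(Add(Rational(144, 5), Rational(-87, 2)), -54) = Mul(Rational(-147, 10), -54) = Rational(3969, 5)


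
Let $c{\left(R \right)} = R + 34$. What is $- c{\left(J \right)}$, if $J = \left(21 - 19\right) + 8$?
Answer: $-44$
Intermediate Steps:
$J = 10$ ($J = 2 + 8 = 10$)
$c{\left(R \right)} = 34 + R$
$- c{\left(J \right)} = - (34 + 10) = \left(-1\right) 44 = -44$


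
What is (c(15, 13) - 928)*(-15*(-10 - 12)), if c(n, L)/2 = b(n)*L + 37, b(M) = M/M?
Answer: -273240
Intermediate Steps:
b(M) = 1
c(n, L) = 74 + 2*L (c(n, L) = 2*(1*L + 37) = 2*(L + 37) = 2*(37 + L) = 74 + 2*L)
(c(15, 13) - 928)*(-15*(-10 - 12)) = ((74 + 2*13) - 928)*(-15*(-10 - 12)) = ((74 + 26) - 928)*(-15*(-22)) = (100 - 928)*330 = -828*330 = -273240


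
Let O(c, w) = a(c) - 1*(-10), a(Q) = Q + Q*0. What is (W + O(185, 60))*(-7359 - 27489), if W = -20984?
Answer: 724455072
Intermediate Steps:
a(Q) = Q (a(Q) = Q + 0 = Q)
O(c, w) = 10 + c (O(c, w) = c - 1*(-10) = c + 10 = 10 + c)
(W + O(185, 60))*(-7359 - 27489) = (-20984 + (10 + 185))*(-7359 - 27489) = (-20984 + 195)*(-34848) = -20789*(-34848) = 724455072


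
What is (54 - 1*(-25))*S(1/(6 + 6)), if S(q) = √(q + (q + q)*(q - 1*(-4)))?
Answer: 79*√110/12 ≈ 69.047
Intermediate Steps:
S(q) = √(q + 2*q*(4 + q)) (S(q) = √(q + (2*q)*(q + 4)) = √(q + (2*q)*(4 + q)) = √(q + 2*q*(4 + q)))
(54 - 1*(-25))*S(1/(6 + 6)) = (54 - 1*(-25))*√((9 + 2/(6 + 6))/(6 + 6)) = (54 + 25)*√((9 + 2/12)/12) = 79*√((9 + 2*(1/12))/12) = 79*√((9 + ⅙)/12) = 79*√((1/12)*(55/6)) = 79*√(55/72) = 79*(√110/12) = 79*√110/12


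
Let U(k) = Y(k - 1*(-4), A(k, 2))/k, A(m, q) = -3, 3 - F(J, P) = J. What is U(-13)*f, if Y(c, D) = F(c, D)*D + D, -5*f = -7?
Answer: 21/5 ≈ 4.2000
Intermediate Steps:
f = 7/5 (f = -1/5*(-7) = 7/5 ≈ 1.4000)
F(J, P) = 3 - J
Y(c, D) = D + D*(3 - c) (Y(c, D) = (3 - c)*D + D = D*(3 - c) + D = D + D*(3 - c))
U(k) = 3 (U(k) = (-3*(4 - (k - 1*(-4))))/k = (-3*(4 - (k + 4)))/k = (-3*(4 - (4 + k)))/k = (-3*(4 + (-4 - k)))/k = (-(-3)*k)/k = (3*k)/k = 3)
U(-13)*f = 3*(7/5) = 21/5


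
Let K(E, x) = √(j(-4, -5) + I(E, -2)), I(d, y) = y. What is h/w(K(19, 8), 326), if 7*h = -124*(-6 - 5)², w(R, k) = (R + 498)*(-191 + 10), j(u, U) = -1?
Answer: 2490664/104741623 - 15004*I*√3/314224869 ≈ 0.023779 - 8.2704e-5*I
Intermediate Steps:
K(E, x) = I*√3 (K(E, x) = √(-1 - 2) = √(-3) = I*√3)
w(R, k) = -90138 - 181*R (w(R, k) = (498 + R)*(-181) = -90138 - 181*R)
h = -15004/7 (h = (-124*(-6 - 5)²)/7 = (-124*(-11)²)/7 = (-124*121)/7 = (⅐)*(-15004) = -15004/7 ≈ -2143.4)
h/w(K(19, 8), 326) = -15004/(7*(-90138 - 181*I*√3))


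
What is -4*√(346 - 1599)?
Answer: -4*I*√1253 ≈ -141.59*I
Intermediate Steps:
-4*√(346 - 1599) = -4*I*√1253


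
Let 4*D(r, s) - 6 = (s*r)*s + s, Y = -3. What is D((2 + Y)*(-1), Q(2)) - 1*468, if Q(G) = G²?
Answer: -923/2 ≈ -461.50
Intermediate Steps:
D(r, s) = 3/2 + s/4 + r*s²/4 (D(r, s) = 3/2 + ((s*r)*s + s)/4 = 3/2 + ((r*s)*s + s)/4 = 3/2 + (r*s² + s)/4 = 3/2 + (s + r*s²)/4 = 3/2 + (s/4 + r*s²/4) = 3/2 + s/4 + r*s²/4)
D((2 + Y)*(-1), Q(2)) - 1*468 = (3/2 + (¼)*2² + ((2 - 3)*(-1))*(2²)²/4) - 1*468 = (3/2 + (¼)*4 + (¼)*(-1*(-1))*4²) - 468 = (3/2 + 1 + (¼)*1*16) - 468 = (3/2 + 1 + 4) - 468 = 13/2 - 468 = -923/2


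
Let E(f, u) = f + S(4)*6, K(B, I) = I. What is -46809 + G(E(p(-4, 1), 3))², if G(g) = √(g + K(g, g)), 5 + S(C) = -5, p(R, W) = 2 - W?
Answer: -46927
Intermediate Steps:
S(C) = -10 (S(C) = -5 - 5 = -10)
E(f, u) = -60 + f (E(f, u) = f - 10*6 = f - 60 = -60 + f)
G(g) = √2*√g (G(g) = √(g + g) = √(2*g) = √2*√g)
-46809 + G(E(p(-4, 1), 3))² = -46809 + (√2*√(-60 + (2 - 1*1)))² = -46809 + (√2*√(-60 + (2 - 1)))² = -46809 + (√2*√(-60 + 1))² = -46809 + (√2*√(-59))² = -46809 + (√2*(I*√59))² = -46809 + (I*√118)² = -46809 - 118 = -46927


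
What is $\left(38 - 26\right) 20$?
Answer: $240$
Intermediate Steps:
$\left(38 - 26\right) 20 = 12 \cdot 20 = 240$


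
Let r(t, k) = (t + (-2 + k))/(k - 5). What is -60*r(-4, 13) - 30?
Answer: -165/2 ≈ -82.500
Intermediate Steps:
r(t, k) = (-2 + k + t)/(-5 + k)
-60*r(-4, 13) - 30 = -60*(-2 + 13 - 4)/(-5 + 13) - 30 = -60*7/8 - 30 = -105/2 - 30 = -165/2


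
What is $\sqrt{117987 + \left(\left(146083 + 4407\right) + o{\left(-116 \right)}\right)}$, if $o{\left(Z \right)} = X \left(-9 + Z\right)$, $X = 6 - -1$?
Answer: $\sqrt{267602} \approx 517.3$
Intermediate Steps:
$X = 7$ ($X = 6 + 1 = 7$)
$o{\left(Z \right)} = -63 + 7 Z$ ($o{\left(Z \right)} = 7 \left(-9 + Z\right) = -63 + 7 Z$)
$\sqrt{117987 + \left(\left(146083 + 4407\right) + o{\left(-116 \right)}\right)} = \sqrt{117987 + \left(\left(146083 + 4407\right) + \left(-63 + 7 \left(-116\right)\right)\right)} = \sqrt{117987 + \left(150490 - 875\right)} = \sqrt{117987 + 149615} = \sqrt{267602}$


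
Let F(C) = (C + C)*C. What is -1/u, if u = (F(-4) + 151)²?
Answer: -1/33489 ≈ -2.9861e-5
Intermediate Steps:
F(C) = 2*C² (F(C) = (2*C)*C = 2*C²)
u = 33489 (u = (2*(-4)² + 151)² = (2*16 + 151)² = (32 + 151)² = 183² = 33489)
-1/u = -1/33489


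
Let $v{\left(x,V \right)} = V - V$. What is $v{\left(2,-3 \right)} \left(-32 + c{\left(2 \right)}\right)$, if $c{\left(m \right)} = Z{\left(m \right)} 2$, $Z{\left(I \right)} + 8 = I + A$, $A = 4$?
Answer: $0$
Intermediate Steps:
$v{\left(x,V \right)} = 0$
$Z{\left(I \right)} = -4 + I$ ($Z{\left(I \right)} = -8 + \left(I + 4\right) = -8 + \left(4 + I\right) = -4 + I$)
$c{\left(m \right)} = -8 + 2 m$ ($c{\left(m \right)} = \left(-4 + m\right) 2 = -8 + 2 m$)
$v{\left(2,-3 \right)} \left(-32 + c{\left(2 \right)}\right) = 0 \left(-32 + \left(-8 + 2 \cdot 2\right)\right) = 0 \left(-32 + \left(-8 + 4\right)\right) = 0 \left(-32 - 4\right) = 0 \left(-36\right) = 0$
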